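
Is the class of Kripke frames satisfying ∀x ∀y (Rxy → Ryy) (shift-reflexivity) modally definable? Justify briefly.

Definable; □(□r → r) defines it

This is a Sahlqvist condition; the T□ axiom □(□r → r) defines it.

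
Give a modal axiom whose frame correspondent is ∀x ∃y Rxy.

A defining formula is □q → ◇q (the D axiom).

□q → ◇q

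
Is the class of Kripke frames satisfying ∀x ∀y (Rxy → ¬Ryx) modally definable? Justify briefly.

Not definable by any modal formula

Modal frame validity is preserved under surjective bounded morphisms.
The 5-cycle (worlds s,t,u,v,w with s→t→u→v→w→s) is asymmetric. Mapping every world to a single reflexive point • is a surjective bounded morphism, and the reflexive point is not asymmetric (R•• but asymmetry requires ¬R••).
So no modal formula (or set of formulas) defines exactly the asymmetric frames.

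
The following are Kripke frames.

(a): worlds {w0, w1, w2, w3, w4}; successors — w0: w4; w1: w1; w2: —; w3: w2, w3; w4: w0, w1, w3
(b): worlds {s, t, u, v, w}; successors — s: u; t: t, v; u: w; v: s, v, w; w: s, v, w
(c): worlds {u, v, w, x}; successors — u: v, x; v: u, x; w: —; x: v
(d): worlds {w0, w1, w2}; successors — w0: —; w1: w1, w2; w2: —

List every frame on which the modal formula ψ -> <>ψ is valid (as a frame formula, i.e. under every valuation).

none

This is the axiom for reflexivity; its first-order frame correspondent is forall x Rxx.
(a): fails — world w0 does not see itself.
(b): fails — world s does not see itself.
(c): fails — world u does not see itself.
(d): fails — world w0 does not see itself.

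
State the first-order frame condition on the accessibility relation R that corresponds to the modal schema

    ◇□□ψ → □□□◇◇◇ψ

This is a Sahlqvist (Geach-type) schema ◇^1□^2ψ → □^3◇^3ψ.
Minimal-valuation argument: fix x; take any y with xR^1y and any z with xR^3z. Set V(ψ) to the set of worlds R-reachable from y in exactly 2 steps. Then □^2ψ holds at y, so the antecedent holds at x; validity forces ◇^3ψ at z, giving a w with zR^3w and yR^2w.
First-order correspondent: ∀x ∀y ∀z ((xRy ∧ xR³z) → ∃w (yR²w ∧ zR³w)).

∀x ∀y ∀z ((xRy ∧ xR³z) → ∃w (yR²w ∧ zR³w))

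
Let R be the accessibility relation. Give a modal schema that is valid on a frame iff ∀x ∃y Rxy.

□p → ◇p

A defining formula is □p → ◇p (the D axiom).
Suppose □p→◇p is valid. At any x set V(p)=W. Then □p at x, so ◇p at x, so x has a successor.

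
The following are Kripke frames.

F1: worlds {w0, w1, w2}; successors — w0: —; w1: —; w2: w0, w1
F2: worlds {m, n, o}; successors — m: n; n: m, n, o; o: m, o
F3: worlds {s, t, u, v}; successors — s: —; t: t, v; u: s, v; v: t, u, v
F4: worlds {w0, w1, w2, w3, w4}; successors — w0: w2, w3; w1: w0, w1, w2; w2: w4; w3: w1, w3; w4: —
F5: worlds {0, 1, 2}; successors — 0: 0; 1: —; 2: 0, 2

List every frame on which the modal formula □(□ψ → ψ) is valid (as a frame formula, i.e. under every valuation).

F5

Frame correspondent (Sahlqvist): ∀x ∀y (Rxy → Ryy) — i.e. shift-reflexivity.
F1: fails — Rw2w0 but not Rw0w0.
F2: fails — Rom but not Rmm.
F3: fails — Rus but not Rss.
F4: fails — Rw1w2 but not Rw2w2.
F5: satisfies the condition.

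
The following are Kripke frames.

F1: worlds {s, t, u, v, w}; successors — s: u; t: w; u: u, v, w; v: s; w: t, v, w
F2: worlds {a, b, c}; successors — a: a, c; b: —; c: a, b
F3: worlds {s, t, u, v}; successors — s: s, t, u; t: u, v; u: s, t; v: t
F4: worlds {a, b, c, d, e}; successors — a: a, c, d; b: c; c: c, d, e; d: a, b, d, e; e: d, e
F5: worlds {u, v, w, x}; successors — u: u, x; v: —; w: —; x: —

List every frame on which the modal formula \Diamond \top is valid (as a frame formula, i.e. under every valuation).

This is the axiom for seriality; its first-order frame correspondent is \forall x \exists y Rxy.
F1: holds.
F2: fails — world b has no successor.
F3: holds.
F4: holds.
F5: fails — world v has no successor.

F1, F3, F4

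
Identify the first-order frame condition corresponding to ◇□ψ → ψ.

This is a form of the B axiom.
It corresponds to symmetry: ∀x ∀y (Rxy → Ryx).

symmetry: ∀x ∀y (Rxy → Ryx)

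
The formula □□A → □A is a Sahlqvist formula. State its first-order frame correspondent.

density: ∀x ∀y (Rxy → ∃z (Rxz ∧ Rzy))

This schema is the C4 axiom.
Its frame correspondent is density — ∀x ∀y (Rxy → ∃z (Rxz ∧ Rzy)).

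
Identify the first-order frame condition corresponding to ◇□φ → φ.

Equivalently (dual form): φ → □◇φ.
Suppose φ→□◇φ is valid. Take Rxy and set V(φ)={x}. Then φ at x, so □◇φ at x, so ◇φ at y, so some z with Ryz has φ; z=x, i.e. Ryx.
The converse is a direct semantic check.
Frame condition: ∀x ∀y (Rxy → Ryx).

Symmetry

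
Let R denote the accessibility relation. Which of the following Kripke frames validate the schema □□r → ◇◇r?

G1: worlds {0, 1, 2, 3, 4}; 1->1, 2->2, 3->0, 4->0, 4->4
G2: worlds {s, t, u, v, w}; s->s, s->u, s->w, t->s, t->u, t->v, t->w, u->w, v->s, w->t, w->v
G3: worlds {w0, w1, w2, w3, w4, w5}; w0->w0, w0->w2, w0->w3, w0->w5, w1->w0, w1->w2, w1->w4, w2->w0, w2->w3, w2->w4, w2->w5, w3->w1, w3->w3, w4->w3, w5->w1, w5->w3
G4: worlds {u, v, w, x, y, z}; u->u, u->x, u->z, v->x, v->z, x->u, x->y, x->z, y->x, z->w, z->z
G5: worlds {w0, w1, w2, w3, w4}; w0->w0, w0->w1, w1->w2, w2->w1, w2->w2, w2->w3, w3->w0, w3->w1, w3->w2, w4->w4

G2, G3, G5

This is the axiom for a generalized confluence (Geach) condition; its first-order frame correspondent is ∀x ∃w (xR²w ∧ xR²w).
G1: fails — at 0 but no w with 0R²w and 0R²w.
G2: satisfies the condition.
G3: satisfies the condition.
G4: fails — at w but no t with wR²t and wR²t.
G5: satisfies the condition.
Valid on: G2, G3, G5.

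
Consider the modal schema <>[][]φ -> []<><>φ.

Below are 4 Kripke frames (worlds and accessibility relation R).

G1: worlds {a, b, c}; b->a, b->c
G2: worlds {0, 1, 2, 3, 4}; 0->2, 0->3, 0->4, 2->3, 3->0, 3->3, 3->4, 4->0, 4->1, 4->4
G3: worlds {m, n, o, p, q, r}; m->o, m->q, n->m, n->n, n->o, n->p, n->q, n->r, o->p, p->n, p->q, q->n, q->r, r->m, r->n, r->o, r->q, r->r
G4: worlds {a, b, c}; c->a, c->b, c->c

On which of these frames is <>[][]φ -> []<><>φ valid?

G3

Frame correspondent (Sahlqvist): forall x forall y forall z ((xRy & xRz) -> exists w (y R^2 w & z R^2 w)) — i.e. a generalized confluence (Geach) condition.
G1: fails — bRa, bRa but no w with aR²w and aR²w.
G2: fails — 4R0, 4R1 but no w with 0R²w and 1R²w.
G3: condition met.
G4: fails — cRa, cRa but no w with aR²w and aR²w.
Valid on: G3.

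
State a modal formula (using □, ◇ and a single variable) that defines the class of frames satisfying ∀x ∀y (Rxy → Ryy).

□(□ψ → ψ)

A defining formula is □(□ψ → ψ) (the T□ axiom).
Suppose □(□ψ→ψ) is valid. Take Rxy and set V(ψ)={w : Ryw}. Then at y, □ψ holds; since □(□ψ→ψ) at x, □ψ→ψ at y, so ψ at y, i.e. Ryy.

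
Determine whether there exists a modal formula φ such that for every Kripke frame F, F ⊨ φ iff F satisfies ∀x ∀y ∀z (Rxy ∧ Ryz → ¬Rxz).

Modal frame validity is preserved under surjective bounded morphisms.
The 7-cycle (worlds a,b,c,d,e,f,g with a→b→c→d→e→f→g→a) is intransitive. Mapping every world to a single reflexive point • is a surjective bounded morphism; the reflexive point is not intransitive (R••∧R•• but R••).
Hence intransitivity is not modally definable.

Not definable by any modal formula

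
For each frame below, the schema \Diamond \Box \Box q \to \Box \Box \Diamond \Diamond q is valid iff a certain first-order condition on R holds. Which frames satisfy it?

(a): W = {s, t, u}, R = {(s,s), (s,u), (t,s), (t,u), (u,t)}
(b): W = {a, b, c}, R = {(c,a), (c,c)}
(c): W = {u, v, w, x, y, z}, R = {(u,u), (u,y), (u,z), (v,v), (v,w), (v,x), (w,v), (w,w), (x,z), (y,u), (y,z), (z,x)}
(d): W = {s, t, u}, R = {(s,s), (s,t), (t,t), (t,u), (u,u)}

The schema corresponds to a generalized confluence (Geach) condition: \forall x \forall y \forall z ((xRy \wedge x R^2 z) \to \exists w (y R^2 w \wedge z R^2 w)).
(a): holds.
(b): fails — cRa, cR²a but no w with aR²w and aR²w.
(c): fails — uRz, uR²x but no t with zR²t and xR²t.
(d): holds.
Valid on: (a), (d).

(a), (d)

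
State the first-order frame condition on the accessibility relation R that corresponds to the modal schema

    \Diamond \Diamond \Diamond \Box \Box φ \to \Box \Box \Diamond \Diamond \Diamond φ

\forall x \forall y \forall z ((x R^3 y \wedge x R^2 z) \to \exists w (y R^2 w \wedge z R^3 w))

This is a Sahlqvist (Geach-type) schema ◇^3□^2φ → □^2◇^3φ.
First-order correspondent: \forall x \forall y \forall z ((x R^3 y \wedge x R^2 z) \to \exists w (y R^2 w \wedge z R^3 w)).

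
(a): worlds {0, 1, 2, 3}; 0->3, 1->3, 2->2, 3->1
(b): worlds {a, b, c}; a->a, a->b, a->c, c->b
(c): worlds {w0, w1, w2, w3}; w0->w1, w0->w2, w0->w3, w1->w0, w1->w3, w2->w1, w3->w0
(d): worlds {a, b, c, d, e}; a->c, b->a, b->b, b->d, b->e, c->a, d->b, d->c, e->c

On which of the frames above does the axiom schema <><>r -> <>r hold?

(b)

This is the axiom for transitivity; its first-order frame correspondent is forall x forall y forall z (Rxy & Ryz -> Rxz).
(a): fails — R31 and R13 but not R33.
(b): holds.
(c): fails — Rw1w0 and Rw0w1 but not Rw1w1.
(d): fails — Rdc and Rca but not Rda.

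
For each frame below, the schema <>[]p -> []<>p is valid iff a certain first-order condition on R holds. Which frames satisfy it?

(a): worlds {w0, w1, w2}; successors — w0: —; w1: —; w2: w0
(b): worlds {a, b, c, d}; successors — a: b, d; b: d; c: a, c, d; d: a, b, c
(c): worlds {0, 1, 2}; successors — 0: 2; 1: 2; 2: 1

(c)

This is the axiom for convergence; its first-order frame correspondent is forall x forall y forall z (Rxy & Rxz -> exists w (Ryw & Rzw)).
(a): fails — Rw2w0 and Rw2w0 but w0 and w0 have no common successor.
(b): fails — Rab and Rad but b and d have no common successor.
(c): ✓.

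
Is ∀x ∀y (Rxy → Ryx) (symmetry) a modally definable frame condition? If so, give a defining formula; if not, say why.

This is a Sahlqvist condition; the B axiom p → □◇p defines it.
Suppose p→□◇p is valid. Take Rxy and set V(p)={x}. Then p at x, so □◇p at x, so ◇p at y, so some z with Ryz has p; z=x, i.e. Ryx.

Yes — defined by p → □◇p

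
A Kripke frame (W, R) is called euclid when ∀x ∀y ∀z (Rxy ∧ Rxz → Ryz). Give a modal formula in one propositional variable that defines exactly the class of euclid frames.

◇p → □◇p

This is the Euclidean property; the standard corresponding axiom is 5: ◇p → □◇p.
Suppose ◇p→□◇p is valid. Take Rxy, Rxz and set V(p)={y}. Then ◇p at x, so □◇p at x, so ◇p at z, so some w with Rzw has p; w=y, i.e. Rzy. By symmetry of the argument, Ryz.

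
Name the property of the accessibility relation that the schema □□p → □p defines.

Suppose □□p→□p is valid. Take Rxy and set V(p)={w : xR²w}. Then □□p at x, so □p at x, so p at y, i.e. ∃z(Rxz∧Rzy).
Conversely, on a frame with density the schema holds at every world under every valuation.
Frame condition: ∀x ∀y (Rxy → ∃z (Rxz ∧ Rzy)).

density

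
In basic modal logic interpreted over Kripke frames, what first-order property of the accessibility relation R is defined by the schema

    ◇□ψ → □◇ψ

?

Convergence

Suppose ◇□ψ→□◇ψ is valid. Take Rxy, Rxz and set V(ψ)={w : Ryw}. Then □ψ at y so ◇□ψ at x, so □◇ψ at x, so ◇ψ at z, giving w with Rzw and Ryw.
Conversely, on a frame with convergence the schema holds at every world under every valuation.
So the correspondent is convergence.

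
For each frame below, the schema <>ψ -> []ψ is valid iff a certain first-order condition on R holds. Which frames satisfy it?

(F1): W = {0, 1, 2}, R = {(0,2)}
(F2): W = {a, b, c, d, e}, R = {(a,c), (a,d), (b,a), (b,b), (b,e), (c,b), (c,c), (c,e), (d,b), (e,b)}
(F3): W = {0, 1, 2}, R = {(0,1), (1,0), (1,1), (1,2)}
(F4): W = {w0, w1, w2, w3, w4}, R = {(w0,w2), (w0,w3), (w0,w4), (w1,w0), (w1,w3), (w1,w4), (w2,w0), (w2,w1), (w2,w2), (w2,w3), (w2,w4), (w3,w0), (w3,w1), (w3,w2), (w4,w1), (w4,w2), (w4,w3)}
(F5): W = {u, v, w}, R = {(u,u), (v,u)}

(F1), (F5)

The schema corresponds to partial functionality: forall x forall y forall z (Rxy & Rxz -> y = z).
(F1): ✓.
(F2): fails — a sees both c and d.
(F3): fails — 1 sees both 0 and 1.
(F4): fails — w0 sees both w2 and w3.
(F5): ✓.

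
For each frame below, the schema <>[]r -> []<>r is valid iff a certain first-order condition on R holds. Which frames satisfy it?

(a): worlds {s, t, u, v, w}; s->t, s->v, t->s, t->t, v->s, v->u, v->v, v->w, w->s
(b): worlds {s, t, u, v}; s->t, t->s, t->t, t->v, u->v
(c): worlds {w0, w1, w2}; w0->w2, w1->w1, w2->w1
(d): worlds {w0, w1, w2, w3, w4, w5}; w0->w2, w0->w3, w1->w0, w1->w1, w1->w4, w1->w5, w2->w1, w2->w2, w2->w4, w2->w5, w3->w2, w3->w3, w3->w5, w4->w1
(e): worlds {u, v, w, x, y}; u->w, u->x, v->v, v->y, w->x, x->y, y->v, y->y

The schema corresponds to convergence: forall x forall y forall z (Rxy & Rxz -> exists w (Ryw & Rzw)).
(a): fails — Rvv and Rvu but v and u have no common successor.
(b): fails — Rtv and Rtv but v and v have no common successor.
(c): condition met.
(d): fails — Rw1w5 and Rw1w5 but w5 and w5 have no common successor.
(e): fails — Ruw and Rux but w and x have no common successor.

(c)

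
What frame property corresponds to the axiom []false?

emptiness of R

This is the Ver axiom.
Its frame correspondent is emptiness of R — forall x forall y ~Rxy.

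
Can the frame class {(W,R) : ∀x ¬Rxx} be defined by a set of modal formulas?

If a class were modally definable it would be closed under surjective bounded morphisms (Goldblatt–Thomason).
The 3-cycle (worlds a,b,c with a→b→c→a) is irreflexive, and the map sending every world to a single reflexive point • is a surjective bounded morphism (forth: every edge maps to (•,•); back: every world has a successor). So any modal formula valid on the 3-cycle is also valid on the reflexive point, which is not irreflexive.
So the class is not modally definable.

Not modally definable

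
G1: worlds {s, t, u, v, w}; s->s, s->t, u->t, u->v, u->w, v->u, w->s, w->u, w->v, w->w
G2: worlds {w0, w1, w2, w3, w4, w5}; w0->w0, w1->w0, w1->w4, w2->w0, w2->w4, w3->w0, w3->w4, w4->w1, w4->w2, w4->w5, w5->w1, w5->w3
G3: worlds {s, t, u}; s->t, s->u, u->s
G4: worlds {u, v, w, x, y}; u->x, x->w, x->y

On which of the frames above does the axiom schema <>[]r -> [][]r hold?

G4

The schema corresponds to a generalized confluence (Geach) condition: forall x forall y forall z ((xRy & x R^2 z) -> exists w (yRw & z = w)).
G1: fails — sRt, sR²s but no w* with tRw* and s=w*.
G2: fails — w1Rw0, w1R²w1 but no w with w0Rw and w1=w.
G3: fails — sRt, sR²s but no w with tRw and s=w.
G4: condition met.
Valid on: G4.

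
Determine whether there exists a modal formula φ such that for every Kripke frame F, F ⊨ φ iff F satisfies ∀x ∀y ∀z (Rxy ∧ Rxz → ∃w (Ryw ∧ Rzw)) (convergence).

Yes — defined by ◇□p → □◇p

The condition is convergence. A defining modal formula is ◇□p → □◇p.
Suppose ◇□p→□◇p is valid. Take Rxy, Rxz and set V(p)={w : Ryw}. Then □p at y so ◇□p at x, so □◇p at x, so ◇p at z, giving w with Rzw and Ryw.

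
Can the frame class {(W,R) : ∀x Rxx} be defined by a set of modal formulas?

Yes, by □q → q

Yes: it is reflexivity, defined by the T schema □q → q.
Suppose □q→q is valid. At any x set V(q)={w : Rxw}. Then □q holds at x, so q holds at x, i.e. Rxx.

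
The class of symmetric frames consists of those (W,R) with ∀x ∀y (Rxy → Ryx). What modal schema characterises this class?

p → □◇p

A defining formula is p → □◇p (the B axiom).
Suppose p→□◇p is valid. Take Rxy and set V(p)={x}. Then p at x, so □◇p at x, so ◇p at y, so some z with Ryz has p; z=x, i.e. Ryx.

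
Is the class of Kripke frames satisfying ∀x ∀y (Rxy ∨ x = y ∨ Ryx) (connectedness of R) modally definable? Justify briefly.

If a class were modally definable it would be closed under disjoint unions (Goldblatt–Thomason).
Take 2 disjoint single-world reflexive frames: each is trivially connected, but their disjoint union has 2 worlds with no edge between distinct components, so it is not connected.
So no modal formula (or set of formulas) defines exactly the connected frames.

No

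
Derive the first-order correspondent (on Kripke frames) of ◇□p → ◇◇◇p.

∀x ∀y (xRy → ∃w (yRw ∧ xR³w))

This is a Sahlqvist (Geach-type) schema ◇^1□^1p → □^0◇^3p.
Minimal-valuation argument: fix x; take any y with xR^1y and any z with xR^0z. Set V(p) to the set of worlds R-reachable from y in exactly 1 step. Then □^1p holds at y, so the antecedent holds at x; validity forces ◇^3p at z, giving a w with zR^3w and yR^1w.
First-order correspondent: ∀x ∀y (xRy → ∃w (yRw ∧ xR³w)).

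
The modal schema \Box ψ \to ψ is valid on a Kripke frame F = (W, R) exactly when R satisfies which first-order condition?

reflexivity: \forall x Rxx

This is the T axiom.
Its frame correspondent is reflexivity — \forall x Rxx.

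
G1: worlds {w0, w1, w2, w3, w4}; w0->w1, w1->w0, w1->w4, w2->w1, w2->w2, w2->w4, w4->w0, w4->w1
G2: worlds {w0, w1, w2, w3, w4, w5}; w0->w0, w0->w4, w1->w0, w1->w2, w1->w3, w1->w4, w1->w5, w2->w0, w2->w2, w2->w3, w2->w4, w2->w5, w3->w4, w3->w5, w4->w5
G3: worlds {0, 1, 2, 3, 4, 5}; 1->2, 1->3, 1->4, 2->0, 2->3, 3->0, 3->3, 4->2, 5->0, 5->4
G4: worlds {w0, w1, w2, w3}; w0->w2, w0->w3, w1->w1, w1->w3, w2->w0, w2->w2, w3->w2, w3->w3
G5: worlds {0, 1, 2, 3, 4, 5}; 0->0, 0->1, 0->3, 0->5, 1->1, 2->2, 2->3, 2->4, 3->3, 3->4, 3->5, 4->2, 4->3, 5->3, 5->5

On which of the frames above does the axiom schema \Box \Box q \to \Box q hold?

G4, G5

The schema corresponds to density: \forall x \forall y (Rxy \to \exists z (Rxz \wedge Rzy)).
G1: fails — Rw0w1 but no z with Rw0z and Rzw1.
G2: fails — Rw4w5 but no z with Rw4z and Rzw5.
G3: fails — R14 but no z with R1z and Rz4.
G4: ✓.
G5: ✓.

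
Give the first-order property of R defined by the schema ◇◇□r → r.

This is a Sahlqvist (Geach-type) schema ◇^2□^1r → □^0◇^0r.
Minimal-valuation argument: fix x; take any y with xR^2y and any z with xR^0z. Set V(r) to the set of worlds R-reachable from y in exactly 1 step. Then □^1r holds at y, so the antecedent holds at x; validity forces ◇^0r at z, giving a w with zR^0w and yR^1w.
First-order correspondent: ∀x ∀y (xR²y → ∃w (yRw ∧ x = w)).

∀x ∀y (xR²y → ∃w (yRw ∧ x = w))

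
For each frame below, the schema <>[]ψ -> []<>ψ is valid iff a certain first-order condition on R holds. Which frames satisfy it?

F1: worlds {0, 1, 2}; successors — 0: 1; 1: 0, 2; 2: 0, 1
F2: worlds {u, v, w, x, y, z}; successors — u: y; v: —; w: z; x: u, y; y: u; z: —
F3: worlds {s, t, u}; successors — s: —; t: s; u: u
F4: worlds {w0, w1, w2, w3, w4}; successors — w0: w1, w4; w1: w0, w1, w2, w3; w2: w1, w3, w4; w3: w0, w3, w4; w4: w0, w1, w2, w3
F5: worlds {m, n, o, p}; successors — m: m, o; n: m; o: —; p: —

This is the axiom for convergence; its first-order frame correspondent is forall x forall y forall z (Rxy & Rxz -> exists w (Ryw & Rzw)).
F1: fails — R20 and R21 but 0 and 1 have no common successor.
F2: fails — Rwz and Rwz but z and z have no common successor.
F3: fails — Rts and Rts but s and s have no common successor.
F4: holds.
F5: fails — Rmo and Rmo but o and o have no common successor.
Valid on: F4.

F4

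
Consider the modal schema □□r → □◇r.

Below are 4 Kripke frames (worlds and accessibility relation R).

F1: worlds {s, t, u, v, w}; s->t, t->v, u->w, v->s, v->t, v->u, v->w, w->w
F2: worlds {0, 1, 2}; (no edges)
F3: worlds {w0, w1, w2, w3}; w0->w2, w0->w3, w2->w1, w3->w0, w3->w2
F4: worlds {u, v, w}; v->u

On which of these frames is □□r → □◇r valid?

The schema corresponds to a generalized confluence (Geach) condition: ∀x ∀z (xRz → ∃w (xR²w ∧ zRw)).
F1: ✓.
F2: ✓.
F3: fails — w2Rw1 but no w with w2R²w and w1Rw.
F4: fails — vRu but no t with vR²t and uRt.
Valid on: F1, F2.

F1, F2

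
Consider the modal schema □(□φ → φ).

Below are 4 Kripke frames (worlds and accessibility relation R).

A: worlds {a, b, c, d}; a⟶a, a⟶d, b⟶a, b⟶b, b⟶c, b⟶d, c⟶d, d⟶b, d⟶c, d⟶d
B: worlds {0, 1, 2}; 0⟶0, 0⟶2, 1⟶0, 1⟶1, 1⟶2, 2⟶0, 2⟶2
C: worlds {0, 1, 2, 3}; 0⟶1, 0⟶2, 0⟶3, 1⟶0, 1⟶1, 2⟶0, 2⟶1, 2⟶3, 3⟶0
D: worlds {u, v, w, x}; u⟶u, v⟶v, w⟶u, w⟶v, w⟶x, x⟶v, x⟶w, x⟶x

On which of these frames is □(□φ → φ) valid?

This is the axiom for shift-reflexivity; its first-order frame correspondent is ∀x ∀y (Rxy → Ryy).
A: fails — Rbc but not Rcc.
B: condition met.
C: fails — R10 but not R00.
D: fails — Rxw but not Rww.
Valid on: B.

B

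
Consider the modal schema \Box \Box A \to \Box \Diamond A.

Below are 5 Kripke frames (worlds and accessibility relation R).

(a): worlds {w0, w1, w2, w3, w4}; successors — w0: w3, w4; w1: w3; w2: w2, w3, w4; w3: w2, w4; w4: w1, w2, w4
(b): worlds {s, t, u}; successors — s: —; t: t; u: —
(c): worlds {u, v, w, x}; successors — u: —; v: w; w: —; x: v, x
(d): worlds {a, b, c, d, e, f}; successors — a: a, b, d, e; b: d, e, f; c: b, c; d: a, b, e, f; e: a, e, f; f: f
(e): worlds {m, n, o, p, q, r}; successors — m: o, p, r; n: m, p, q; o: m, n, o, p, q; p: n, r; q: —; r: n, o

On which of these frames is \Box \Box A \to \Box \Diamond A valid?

The schema corresponds to a generalized confluence (Geach) condition: \forall x \forall z (xRz \to \exists w (x R^2 w \wedge zRw)).
(a): satisfies the condition.
(b): satisfies the condition.
(c): fails — vRw but no t with vR²t and wRt.
(d): satisfies the condition.
(e): fails — nRq but no w with nR²w and qRw.

(a), (b), (d)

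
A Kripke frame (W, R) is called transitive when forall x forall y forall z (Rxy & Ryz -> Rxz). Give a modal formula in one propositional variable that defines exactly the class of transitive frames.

□ψ → □□ψ

This is transitivity; the standard corresponding axiom is 4: □ψ → □□ψ.
Suppose □ψ→□□ψ is valid. Take Rxy, Ryz and set V(ψ)={w : Rxw}. Then □ψ at x, so □□ψ at x, so □ψ at y, so ψ at z, i.e. Rxz.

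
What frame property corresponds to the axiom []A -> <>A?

Seriality

Suppose □A→◇A is valid. At any x set V(A)=W. Then □A at x, so ◇A at x, so x has a successor.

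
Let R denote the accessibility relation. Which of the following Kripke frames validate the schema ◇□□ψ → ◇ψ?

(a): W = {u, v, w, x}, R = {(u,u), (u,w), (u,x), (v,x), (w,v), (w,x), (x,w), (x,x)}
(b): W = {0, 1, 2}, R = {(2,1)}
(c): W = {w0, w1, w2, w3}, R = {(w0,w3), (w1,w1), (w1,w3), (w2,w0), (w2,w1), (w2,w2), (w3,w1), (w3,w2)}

This is the axiom for a generalized confluence (Geach) condition; its first-order frame correspondent is ∀x ∀y (xRy → ∃w (yR²w ∧ xRw)).
(a): holds.
(b): fails — 2R1 but no w with 1R²w and 2Rw.
(c): holds.

(a), (c)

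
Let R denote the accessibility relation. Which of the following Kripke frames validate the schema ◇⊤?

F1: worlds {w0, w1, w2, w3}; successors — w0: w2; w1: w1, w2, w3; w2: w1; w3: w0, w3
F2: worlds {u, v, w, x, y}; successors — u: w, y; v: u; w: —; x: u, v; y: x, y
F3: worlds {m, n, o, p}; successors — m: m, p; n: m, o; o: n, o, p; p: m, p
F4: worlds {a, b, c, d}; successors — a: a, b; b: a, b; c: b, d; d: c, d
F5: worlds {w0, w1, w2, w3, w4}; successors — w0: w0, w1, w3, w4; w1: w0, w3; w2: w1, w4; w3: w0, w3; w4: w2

F1, F3, F4, F5

Frame correspondent (Sahlqvist): ∀x ∃y Rxy — i.e. seriality.
F1: satisfies the condition.
F2: fails — world w has no successor.
F3: satisfies the condition.
F4: satisfies the condition.
F5: satisfies the condition.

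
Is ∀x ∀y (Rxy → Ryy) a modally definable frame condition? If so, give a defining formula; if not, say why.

Yes, by □(□q → q)

This is a Sahlqvist condition; the T□ axiom □(□q → q) defines it.
Suppose □(□q→q) is valid. Take Rxy and set V(q)={w : Ryw}. Then at y, □q holds; since □(□q→q) at x, □q→q at y, so q at y, i.e. Ryy.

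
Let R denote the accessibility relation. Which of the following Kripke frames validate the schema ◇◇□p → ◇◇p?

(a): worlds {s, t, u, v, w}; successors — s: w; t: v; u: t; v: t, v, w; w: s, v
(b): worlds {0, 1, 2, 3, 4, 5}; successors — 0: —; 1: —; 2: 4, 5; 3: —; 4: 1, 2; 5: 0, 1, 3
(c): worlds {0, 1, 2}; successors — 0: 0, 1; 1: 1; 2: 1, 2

(c)

Frame correspondent (Sahlqvist): ∀x ∀y (xR²y → ∃w (yRw ∧ xR²w)) — i.e. a generalized confluence (Geach) condition.
(a): fails — sR²s but no w* with sRw* and sR²w*.
(b): fails — 2R²0 but no w with 0Rw and 2R²w.
(c): ✓.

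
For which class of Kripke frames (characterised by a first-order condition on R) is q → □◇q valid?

Symmetry

Suppose q→□◇q is valid. Take Rxy and set V(q)={x}. Then q at x, so □◇q at x, so ◇q at y, so some z with Ryz has q; z=x, i.e. Ryx.
The converse is a direct semantic check.
Frame condition: ∀x ∀y (Rxy → Ryx).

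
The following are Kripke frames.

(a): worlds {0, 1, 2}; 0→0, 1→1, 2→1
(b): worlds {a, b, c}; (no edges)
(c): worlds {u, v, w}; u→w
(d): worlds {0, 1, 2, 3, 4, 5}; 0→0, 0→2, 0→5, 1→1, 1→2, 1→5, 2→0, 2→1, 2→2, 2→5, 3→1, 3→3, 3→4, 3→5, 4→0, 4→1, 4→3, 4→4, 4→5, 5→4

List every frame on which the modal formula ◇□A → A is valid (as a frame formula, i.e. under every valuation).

Frame correspondent (Sahlqvist): ∀x ∀y (Rxy → Ryx) — i.e. symmetry.
(a): fails — R21 but not R12.
(b): condition met.
(c): fails — Ruw but not Rwu.
(d): fails — R25 but not R52.

(b)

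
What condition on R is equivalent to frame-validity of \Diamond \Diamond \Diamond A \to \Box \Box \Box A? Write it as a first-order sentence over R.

\forall x \forall y \forall z ((x R^3 y \wedge x R^3 z) \to \exists w (y = w \wedge z = w))

This is a Sahlqvist (Geach-type) schema ◇^3□^0A → □^3◇^0A.
Minimal-valuation argument: fix x; take any y with xR^3y and any z with xR^3z. Set V(A) to the set of worlds R-reachable from y in exactly 0 steps. Then □^0A holds at y, so the antecedent holds at x; validity forces ◇^0A at z, giving a w with zR^0w and yR^0w.
First-order correspondent: \forall x \forall y \forall z ((x R^3 y \wedge x R^3 z) \to \exists w (y = w \wedge z = w)).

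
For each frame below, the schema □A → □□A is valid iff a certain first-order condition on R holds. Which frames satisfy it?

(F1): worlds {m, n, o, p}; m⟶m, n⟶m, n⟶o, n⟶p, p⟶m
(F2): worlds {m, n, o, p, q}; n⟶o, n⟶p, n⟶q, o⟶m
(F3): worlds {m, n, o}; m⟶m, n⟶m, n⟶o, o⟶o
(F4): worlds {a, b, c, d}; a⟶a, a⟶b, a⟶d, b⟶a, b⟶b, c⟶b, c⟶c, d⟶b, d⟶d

(F1), (F3)

Frame correspondent (Sahlqvist): ∀x ∀y ∀z (Rxy ∧ Ryz → Rxz) — i.e. transitivity.
(F1): satisfies the condition.
(F2): fails — Rno and Rom but not Rnm.
(F3): satisfies the condition.
(F4): fails — Rba and Rad but not Rbd.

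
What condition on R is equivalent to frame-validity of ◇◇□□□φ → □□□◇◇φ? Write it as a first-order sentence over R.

This is a Sahlqvist (Geach-type) schema ◇^2□^3φ → □^3◇^2φ.
First-order correspondent: ∀x ∀y ∀z ((xR²y ∧ xR³z) → ∃w (yR³w ∧ zR²w)).

∀x ∀y ∀z ((xR²y ∧ xR³z) → ∃w (yR³w ∧ zR²w))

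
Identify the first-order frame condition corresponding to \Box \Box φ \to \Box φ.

Suppose □□φ→□φ is valid. Take Rxy and set V(φ)={w : xR²w}. Then □□φ at x, so □φ at x, so φ at y, i.e. ∃z(Rxz∧Rzy).
Conversely, any frame satisfying \forall x \forall y (Rxy \to \exists z (Rxz \wedge Rzy)) validates the schema.
Frame condition: \forall x \forall y (Rxy \to \exists z (Rxz \wedge Rzy)).

density: \forall x \forall y (Rxy \to \exists z (Rxz \wedge Rzy))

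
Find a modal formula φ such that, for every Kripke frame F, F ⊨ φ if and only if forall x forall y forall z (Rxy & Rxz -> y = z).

◇q → □q

This is partial functionality; the standard corresponding axiom is CD: ◇q → □q.
Suppose ◇q→□q is valid. Take Rxy, Rxz and set V(q)={y}. Then ◇q at x, so □q at x, so q at z, i.e. z=y.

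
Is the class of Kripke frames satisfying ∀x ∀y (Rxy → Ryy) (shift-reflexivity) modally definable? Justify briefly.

Yes: it is shift-reflexivity, defined by the T□ schema □(□r → r).
Suppose □(□r→r) is valid. Take Rxy and set V(r)={w : Ryw}. Then at y, □r holds; since □(□r→r) at x, □r→r at y, so r at y, i.e. Ryy.

Yes — defined by □(□r → r)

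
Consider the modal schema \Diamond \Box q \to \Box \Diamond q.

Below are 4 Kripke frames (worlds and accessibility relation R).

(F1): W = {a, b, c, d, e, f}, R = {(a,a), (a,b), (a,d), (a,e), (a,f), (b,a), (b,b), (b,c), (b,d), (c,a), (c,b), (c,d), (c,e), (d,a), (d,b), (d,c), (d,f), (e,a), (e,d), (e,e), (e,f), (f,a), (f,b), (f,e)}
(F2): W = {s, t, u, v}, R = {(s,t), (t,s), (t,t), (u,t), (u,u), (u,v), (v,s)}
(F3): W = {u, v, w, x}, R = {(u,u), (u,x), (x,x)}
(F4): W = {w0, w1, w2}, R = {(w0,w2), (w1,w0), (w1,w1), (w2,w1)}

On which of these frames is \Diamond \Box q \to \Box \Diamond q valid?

(F1), (F3)

This is the axiom for convergence; its first-order frame correspondent is \forall x \forall y \forall z (Rxy \wedge Rxz \to \exists w (Ryw \wedge Rzw)).
(F1): holds.
(F2): fails — Ruv and Ruu but v and u have no common successor.
(F3): holds.
(F4): fails — Rw1w0 and Rw1w1 but w0 and w1 have no common successor.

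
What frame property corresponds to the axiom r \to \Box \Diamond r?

Suppose r→□◇r is valid. Take Rxy and set V(r)={x}. Then r at x, so □◇r at x, so ◇r at y, so some z with Ryz has r; z=x, i.e. Ryx.

Symmetry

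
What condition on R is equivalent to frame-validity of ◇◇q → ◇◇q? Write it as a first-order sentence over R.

This is a Sahlqvist (Geach-type) schema ◇^2□^0q → □^0◇^2q.
Minimal-valuation argument: fix x; take any y with xR^2y and any z with xR^0z. Set V(q) to the set of worlds R-reachable from y in exactly 0 steps. Then □^0q holds at y, so the antecedent holds at x; validity forces ◇^2q at z, giving a w with zR^2w and yR^0w.
First-order correspondent: ∀x ∀y (xR²y → ∃w (y = w ∧ xR²w)).

∀x ∀y (xR²y → ∃w (y = w ∧ xR²w))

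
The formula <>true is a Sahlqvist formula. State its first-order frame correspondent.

seriality

◇⊤ holds at w iff w has a successor, so frame-validity of ◇⊤ is exactly seriality. Equivalently via □r → ◇r:
Suppose □r→◇r is valid. At any x set V(r)=W. Then □r at x, so ◇r at x, so x has a successor.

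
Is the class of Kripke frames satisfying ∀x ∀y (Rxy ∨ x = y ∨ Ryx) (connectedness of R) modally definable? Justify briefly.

Not modally definable

If a class were modally definable it would be closed under disjoint unions (Goldblatt–Thomason).
Take 3 disjoint single-world reflexive frames: each is trivially connected, but their disjoint union has 3 worlds with no edge between distinct components, so it is not connected.
So the class is not modally definable.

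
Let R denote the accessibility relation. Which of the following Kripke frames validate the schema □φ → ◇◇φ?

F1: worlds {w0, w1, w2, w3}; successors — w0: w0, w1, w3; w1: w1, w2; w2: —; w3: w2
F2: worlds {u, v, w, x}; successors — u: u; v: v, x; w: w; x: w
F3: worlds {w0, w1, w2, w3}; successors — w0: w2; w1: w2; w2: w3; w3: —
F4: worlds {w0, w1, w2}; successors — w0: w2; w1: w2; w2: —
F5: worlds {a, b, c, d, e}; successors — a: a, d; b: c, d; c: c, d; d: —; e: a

F2

Frame correspondent (Sahlqvist): ∀x ∃w (xRw ∧ xR²w) — i.e. a generalized confluence (Geach) condition.
F1: fails — at w2 but no w with w2Rw and w2R²w.
F2: condition met.
F3: fails — at w0 but no w with w0Rw and w0R²w.
F4: fails — at w0 but no w with w0Rw and w0R²w.
F5: fails — at d but no w with dRw and dR²w.
Valid on: F2.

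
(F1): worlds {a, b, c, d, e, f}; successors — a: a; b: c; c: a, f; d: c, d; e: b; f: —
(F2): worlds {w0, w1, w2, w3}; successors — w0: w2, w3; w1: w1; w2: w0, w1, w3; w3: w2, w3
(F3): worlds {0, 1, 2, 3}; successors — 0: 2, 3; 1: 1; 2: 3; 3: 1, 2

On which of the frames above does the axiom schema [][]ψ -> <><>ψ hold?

This is the axiom for a generalized confluence (Geach) condition; its first-order frame correspondent is forall x exists w (x R^2 w & x R^2 w).
(F1): fails — at f but no w with fR²w and fR²w.
(F2): holds.
(F3): holds.
Valid on: (F2), (F3).

(F2), (F3)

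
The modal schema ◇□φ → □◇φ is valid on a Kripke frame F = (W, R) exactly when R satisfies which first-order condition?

This schema is the .2 axiom.
It corresponds to convergence: ∀x ∀y ∀z (Rxy ∧ Rxz → ∃w (Ryw ∧ Rzw)).

convergence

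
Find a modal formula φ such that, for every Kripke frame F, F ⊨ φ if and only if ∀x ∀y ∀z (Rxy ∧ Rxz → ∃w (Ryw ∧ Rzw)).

The condition is convergence. The .2 schema ◇□ψ → □◇ψ defines it.
Suppose ◇□ψ→□◇ψ is valid. Take Rxy, Rxz and set V(ψ)={w : Ryw}. Then □ψ at y so ◇□ψ at x, so □◇ψ at x, so ◇ψ at z, giving w with Rzw and Ryw.

◇□ψ → □◇ψ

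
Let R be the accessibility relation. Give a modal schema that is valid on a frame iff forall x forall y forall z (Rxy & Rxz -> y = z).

◇p → □p

A defining formula is ◇p → □p (the CD axiom).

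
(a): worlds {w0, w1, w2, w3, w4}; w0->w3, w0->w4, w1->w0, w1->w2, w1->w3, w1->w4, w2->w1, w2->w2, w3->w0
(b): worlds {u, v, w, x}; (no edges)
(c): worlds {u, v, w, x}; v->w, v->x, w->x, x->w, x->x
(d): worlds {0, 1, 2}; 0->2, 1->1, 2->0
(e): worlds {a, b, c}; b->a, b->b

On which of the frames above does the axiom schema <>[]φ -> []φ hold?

(b)

This is the axiom for the Euclidean property; its first-order frame correspondent is forall x forall y forall z (Rxy & Rxz -> Ryz).
(a): fails — Rw0w4 and Rw0w4 but not Rw4w4.
(b): condition met.
(c): fails — Rvw and Rvw but not Rww.
(d): fails — R02 and R02 but not R22.
(e): fails — Rba and Rba but not Raa.
Valid on: (b).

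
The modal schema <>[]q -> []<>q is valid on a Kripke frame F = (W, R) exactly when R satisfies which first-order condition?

Suppose ◇□q→□◇q is valid. Take Rxy, Rxz and set V(q)={w : Ryw}. Then □q at y so ◇□q at x, so □◇q at x, so ◇q at z, giving w with Rzw and Ryw.

convergence: forall x forall y forall z (Rxy & Rxz -> exists w (Ryw & Rzw))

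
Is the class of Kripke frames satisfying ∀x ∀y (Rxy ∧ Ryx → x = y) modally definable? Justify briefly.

Modal frame validity is preserved under surjective bounded morphisms.
The 6-cycle (worlds a,b,c,d,e,f with a→b→c→d→e→f→a) is antisymmetric. Sending even-indexed worlds to a and odd-indexed worlds to b is a surjective bounded morphism onto the two-world frame with a↔b, which is not antisymmetric.
So the class is not modally definable.

Not definable by any modal formula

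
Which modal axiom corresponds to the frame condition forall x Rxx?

The condition is reflexivity. The T schema □r → r defines it.

□r → r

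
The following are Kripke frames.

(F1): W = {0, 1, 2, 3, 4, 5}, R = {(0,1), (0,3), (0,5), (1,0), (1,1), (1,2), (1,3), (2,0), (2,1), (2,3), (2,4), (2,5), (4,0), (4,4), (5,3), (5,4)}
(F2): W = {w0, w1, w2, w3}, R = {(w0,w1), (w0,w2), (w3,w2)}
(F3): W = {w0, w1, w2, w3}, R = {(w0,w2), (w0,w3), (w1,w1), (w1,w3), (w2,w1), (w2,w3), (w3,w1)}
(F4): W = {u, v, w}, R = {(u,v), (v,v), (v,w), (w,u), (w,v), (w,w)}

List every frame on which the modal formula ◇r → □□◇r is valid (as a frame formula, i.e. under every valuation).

(F2)

The schema corresponds to a generalized confluence (Geach) condition: ∀x ∀y ∀z ((xRy ∧ xR²z) → ∃w (y = w ∧ zRw)).
(F1): fails — 0R1, 0R²3 but no w with 1=w and 3Rw.
(F2): satisfies the condition.
(F3): fails — w0Rw2, w0R²w1 but no w with w2=w and w1Rw.
(F4): fails — vRw, vR²u but no t with w=t and uRt.
Valid on: (F2).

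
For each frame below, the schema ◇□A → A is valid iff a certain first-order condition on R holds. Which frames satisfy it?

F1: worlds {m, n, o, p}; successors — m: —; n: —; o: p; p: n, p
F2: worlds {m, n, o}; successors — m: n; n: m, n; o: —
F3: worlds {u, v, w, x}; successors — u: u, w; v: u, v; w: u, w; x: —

F2

The schema corresponds to symmetry: ∀x ∀y (Rxy → Ryx).
F1: fails — Rop but not Rpo.
F2: condition met.
F3: fails — Rvu but not Ruv.
Valid on: F2.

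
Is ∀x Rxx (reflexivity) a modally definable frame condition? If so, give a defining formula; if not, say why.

Yes: it is reflexivity, defined by the T schema □q → q.

Yes, by □q → q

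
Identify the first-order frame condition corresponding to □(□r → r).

shift-reflexivity: ∀x ∀y (Rxy → Ryy)

This schema is the T□ axiom.
Its frame correspondent is shift-reflexivity — ∀x ∀y (Rxy → Ryy).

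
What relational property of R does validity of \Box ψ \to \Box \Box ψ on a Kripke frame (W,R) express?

Suppose □ψ→□□ψ is valid. Take Rxy, Ryz and set V(ψ)={w : Rxw}. Then □ψ at x, so □□ψ at x, so □ψ at y, so ψ at z, i.e. Rxz.
Conversely, any frame satisfying \forall x \forall y \forall z (Rxy \wedge Ryz \to Rxz) validates the schema.
Frame condition: \forall x \forall y \forall z (Rxy \wedge Ryz \to Rxz).

transitivity: \forall x \forall y \forall z (Rxy \wedge Ryz \to Rxz)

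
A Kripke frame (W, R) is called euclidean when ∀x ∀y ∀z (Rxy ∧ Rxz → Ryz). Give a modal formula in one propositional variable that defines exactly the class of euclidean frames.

◇s → □◇s

The condition is the Euclidean property. The 5 schema ◇s → □◇s defines it.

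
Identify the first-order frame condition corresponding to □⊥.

□⊥ is valid iff no world has any successor (otherwise □⊥ fails at any world with one).
Conversely, any frame satisfying ∀x ∀y ¬Rxy validates the schema.
Frame condition: ∀x ∀y ¬Rxy.

emptiness of R: ∀x ∀y ¬Rxy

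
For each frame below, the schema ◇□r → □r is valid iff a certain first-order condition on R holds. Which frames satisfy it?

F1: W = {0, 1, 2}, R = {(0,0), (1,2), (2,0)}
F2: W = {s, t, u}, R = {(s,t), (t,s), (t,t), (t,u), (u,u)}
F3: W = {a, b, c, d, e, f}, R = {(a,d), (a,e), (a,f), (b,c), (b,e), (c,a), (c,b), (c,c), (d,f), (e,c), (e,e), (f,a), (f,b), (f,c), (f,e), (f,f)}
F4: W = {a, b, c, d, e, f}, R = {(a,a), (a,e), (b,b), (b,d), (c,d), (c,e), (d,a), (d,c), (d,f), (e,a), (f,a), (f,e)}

none

This is the axiom for the Euclidean property; its first-order frame correspondent is ∀x ∀y ∀z (Rxy ∧ Rxz → Ryz).
F1: fails — R12 and R12 but not R22.
F2: fails — Rts and Rts but not Rss.
F3: fails — Rae and Rad but not Red.
F4: fails — Rae and Rae but not Ree.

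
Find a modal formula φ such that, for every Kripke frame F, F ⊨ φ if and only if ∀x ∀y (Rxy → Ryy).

A defining formula is □(□p → p) (the T□ axiom).
Suppose □(□p→p) is valid. Take Rxy and set V(p)={w : Ryw}. Then at y, □p holds; since □(□p→p) at x, □p→p at y, so p at y, i.e. Ryy.

□(□p → p)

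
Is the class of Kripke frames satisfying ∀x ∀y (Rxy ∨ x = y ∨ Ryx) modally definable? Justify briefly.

Any modally definable frame class is closed under disjoint unions.
Take 2 disjoint single-world reflexive frames: each is trivially connected, but their disjoint union has 2 worlds with no edge between distinct components, so it is not connected.
So no modal formula (or set of formulas) defines exactly the connected frames.

No — not modally definable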